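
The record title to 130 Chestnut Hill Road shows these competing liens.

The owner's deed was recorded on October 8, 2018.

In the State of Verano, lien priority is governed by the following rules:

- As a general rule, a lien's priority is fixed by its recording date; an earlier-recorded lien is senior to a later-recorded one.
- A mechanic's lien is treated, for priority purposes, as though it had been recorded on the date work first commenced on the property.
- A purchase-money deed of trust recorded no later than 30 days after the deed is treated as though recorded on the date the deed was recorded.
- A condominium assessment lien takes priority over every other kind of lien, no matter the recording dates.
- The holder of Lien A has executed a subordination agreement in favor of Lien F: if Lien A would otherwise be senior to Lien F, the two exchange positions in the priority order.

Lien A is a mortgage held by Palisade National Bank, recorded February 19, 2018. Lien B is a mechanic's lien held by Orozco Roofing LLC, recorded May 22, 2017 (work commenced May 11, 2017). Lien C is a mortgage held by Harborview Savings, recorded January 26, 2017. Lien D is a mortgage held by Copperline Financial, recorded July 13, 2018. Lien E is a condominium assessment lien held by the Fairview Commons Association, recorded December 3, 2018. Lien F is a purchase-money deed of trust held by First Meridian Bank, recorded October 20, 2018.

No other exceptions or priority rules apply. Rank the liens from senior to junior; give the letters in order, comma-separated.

Adjusting effective dates: B is treated as recorded May 11, 2017, the work-commencement date; F was recorded within the 30-day window, so its effective date is the deed date October 8, 2018.
E, as a condominium assessment lien, has superpriority and ranks first.
Remaining liens by effective date: C (January 26, 2017), B (May 11, 2017), A (February 19, 2018), D (July 13, 2018), F (October 8, 2018).
Because A would otherwise rank above F, the subordination swaps them.

E, C, B, F, D, A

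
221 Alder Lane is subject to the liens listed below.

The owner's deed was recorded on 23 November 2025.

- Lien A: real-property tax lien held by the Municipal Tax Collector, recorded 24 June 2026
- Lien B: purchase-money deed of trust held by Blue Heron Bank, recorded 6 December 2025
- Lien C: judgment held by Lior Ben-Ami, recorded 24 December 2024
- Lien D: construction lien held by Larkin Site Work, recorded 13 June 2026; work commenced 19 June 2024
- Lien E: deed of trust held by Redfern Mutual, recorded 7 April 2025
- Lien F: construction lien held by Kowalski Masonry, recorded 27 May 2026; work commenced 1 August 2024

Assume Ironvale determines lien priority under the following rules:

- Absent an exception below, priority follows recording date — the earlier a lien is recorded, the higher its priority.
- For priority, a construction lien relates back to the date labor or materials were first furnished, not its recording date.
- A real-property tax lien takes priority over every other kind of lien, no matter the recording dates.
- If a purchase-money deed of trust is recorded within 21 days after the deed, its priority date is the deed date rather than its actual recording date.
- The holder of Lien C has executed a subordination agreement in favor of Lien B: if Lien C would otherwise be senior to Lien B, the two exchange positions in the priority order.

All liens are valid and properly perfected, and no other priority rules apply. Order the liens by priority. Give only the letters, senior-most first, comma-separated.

A, D, F, B, E, C

First, effective dates: B relates back to the deed date 23 November 2025; D's effective date is 19 June 2024, when work began; F's effective date is 1 August 2024, when work began.
As a real-property tax lien, A is senior to every other lien.
Ordering the rest by effective date: D (19 June 2024), F (1 August 2024), C (24 December 2024), E (7 April 2025), B (23 November 2025).
The subordination applies — C was senior to B — so C and B swap.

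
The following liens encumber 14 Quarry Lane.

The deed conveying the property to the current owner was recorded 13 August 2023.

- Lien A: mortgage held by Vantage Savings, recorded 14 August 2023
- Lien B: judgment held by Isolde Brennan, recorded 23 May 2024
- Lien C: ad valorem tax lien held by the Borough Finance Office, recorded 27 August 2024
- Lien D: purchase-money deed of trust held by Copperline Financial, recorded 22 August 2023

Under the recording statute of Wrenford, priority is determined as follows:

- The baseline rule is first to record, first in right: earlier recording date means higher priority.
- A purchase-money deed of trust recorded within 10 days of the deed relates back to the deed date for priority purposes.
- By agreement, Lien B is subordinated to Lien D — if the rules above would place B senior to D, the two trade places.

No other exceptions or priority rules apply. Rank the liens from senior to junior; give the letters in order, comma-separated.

D, A, B, C

Effective dates: D was recorded within the 10-day window, so its effective date is the deed date 13 August 2023.
By effective date, earliest first: D (13 August 2023), A (14 August 2023), B (23 May 2024), C (27 August 2024).
Since B is not senior to D, the subordination leaves the order unchanged.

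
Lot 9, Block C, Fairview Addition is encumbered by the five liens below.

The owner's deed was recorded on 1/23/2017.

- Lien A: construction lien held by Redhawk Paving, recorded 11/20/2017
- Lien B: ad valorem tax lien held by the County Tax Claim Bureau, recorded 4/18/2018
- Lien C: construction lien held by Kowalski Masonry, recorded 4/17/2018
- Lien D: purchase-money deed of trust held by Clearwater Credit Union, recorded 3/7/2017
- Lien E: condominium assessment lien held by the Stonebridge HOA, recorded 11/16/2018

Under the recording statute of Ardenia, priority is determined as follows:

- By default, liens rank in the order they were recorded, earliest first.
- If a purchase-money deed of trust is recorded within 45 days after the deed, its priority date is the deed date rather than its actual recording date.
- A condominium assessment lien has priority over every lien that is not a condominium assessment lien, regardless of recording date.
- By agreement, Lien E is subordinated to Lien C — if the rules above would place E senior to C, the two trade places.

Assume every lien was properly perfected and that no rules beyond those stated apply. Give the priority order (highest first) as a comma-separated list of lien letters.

First, effective dates: D relates back to the deed date 1/23/2017.
E is a condominium assessment lien, so it outranks all other liens regardless of date.
The other liens, earliest effective date first: D (1/23/2017), A (11/20/2017), C (4/17/2018), B (4/18/2018).
E is senior to C before the subordination, so the two trade places.

C, D, A, E, B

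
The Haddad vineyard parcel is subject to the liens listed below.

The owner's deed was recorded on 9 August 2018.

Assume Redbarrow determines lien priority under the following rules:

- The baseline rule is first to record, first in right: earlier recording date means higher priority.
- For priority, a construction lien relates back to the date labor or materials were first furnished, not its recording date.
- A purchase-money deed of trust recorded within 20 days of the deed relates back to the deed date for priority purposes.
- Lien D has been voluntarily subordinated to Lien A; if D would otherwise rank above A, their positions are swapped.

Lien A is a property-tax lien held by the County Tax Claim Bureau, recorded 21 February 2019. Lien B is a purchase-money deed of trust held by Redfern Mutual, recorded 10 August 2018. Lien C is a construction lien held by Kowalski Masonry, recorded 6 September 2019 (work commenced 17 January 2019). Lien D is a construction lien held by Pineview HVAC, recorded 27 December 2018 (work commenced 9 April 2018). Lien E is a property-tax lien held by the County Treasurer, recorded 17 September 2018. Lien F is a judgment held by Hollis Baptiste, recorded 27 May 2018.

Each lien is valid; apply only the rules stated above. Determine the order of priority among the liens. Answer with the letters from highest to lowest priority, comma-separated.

A, F, B, E, C, D

Adjusting effective dates: B's effective date is the deed date, 9 August 2018; C's effective date is 17 January 2019, when work began; D's effective date is 9 April 2018, when work began.
Ordering by effective date: D (9 April 2018), F (27 May 2018), B (9 August 2018), E (17 September 2018), C (17 January 2019), A (21 February 2019).
D would otherwise be senior to A, so under the subordination agreement D and A exchange positions.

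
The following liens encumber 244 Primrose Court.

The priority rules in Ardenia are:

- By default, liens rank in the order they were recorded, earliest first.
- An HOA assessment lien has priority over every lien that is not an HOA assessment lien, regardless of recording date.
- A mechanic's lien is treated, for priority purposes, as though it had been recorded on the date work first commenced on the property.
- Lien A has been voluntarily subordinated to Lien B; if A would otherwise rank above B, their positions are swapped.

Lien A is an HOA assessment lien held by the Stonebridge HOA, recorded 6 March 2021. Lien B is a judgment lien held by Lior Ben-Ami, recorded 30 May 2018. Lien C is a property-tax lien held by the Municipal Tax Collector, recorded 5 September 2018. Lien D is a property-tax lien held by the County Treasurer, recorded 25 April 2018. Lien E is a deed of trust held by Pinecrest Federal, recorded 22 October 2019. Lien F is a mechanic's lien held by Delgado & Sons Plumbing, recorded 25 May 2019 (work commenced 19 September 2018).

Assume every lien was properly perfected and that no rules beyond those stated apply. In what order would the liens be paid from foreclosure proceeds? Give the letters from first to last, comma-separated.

B, D, A, C, F, E

Effective dates after the stated exceptions: F is treated as recorded 19 September 2018, the work-commencement date.
A is an HOA assessment lien, so it outranks all other liens regardless of date.
The other liens, earliest effective date first: D (25 April 2018), B (30 May 2018), C (5 September 2018), F (19 September 2018), E (22 October 2019).
Because A would otherwise rank above B, the subordination swaps them.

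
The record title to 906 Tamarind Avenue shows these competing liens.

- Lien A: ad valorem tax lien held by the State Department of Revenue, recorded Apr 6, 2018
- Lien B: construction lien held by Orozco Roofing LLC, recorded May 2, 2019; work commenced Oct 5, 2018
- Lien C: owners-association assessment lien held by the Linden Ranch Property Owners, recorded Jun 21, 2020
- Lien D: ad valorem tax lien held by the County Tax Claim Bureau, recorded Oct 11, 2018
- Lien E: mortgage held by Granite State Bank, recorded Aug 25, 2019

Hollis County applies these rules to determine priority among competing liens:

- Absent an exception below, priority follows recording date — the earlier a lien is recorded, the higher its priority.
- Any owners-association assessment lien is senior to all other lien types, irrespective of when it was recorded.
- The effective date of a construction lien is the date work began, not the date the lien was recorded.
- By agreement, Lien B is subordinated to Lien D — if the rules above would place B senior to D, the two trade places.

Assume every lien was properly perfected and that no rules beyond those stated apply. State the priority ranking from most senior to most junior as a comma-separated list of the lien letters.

First, effective dates: B relates back to Oct 5, 2018 (work commenced).
C, as an owners-association assessment lien, has superpriority and ranks first.
Remaining liens by effective date: A (Apr 6, 2018), B (Oct 5, 2018), D (Oct 11, 2018), E (Aug 25, 2019).
Because B would otherwise rank above D, the subordination swaps them.

C, A, D, B, E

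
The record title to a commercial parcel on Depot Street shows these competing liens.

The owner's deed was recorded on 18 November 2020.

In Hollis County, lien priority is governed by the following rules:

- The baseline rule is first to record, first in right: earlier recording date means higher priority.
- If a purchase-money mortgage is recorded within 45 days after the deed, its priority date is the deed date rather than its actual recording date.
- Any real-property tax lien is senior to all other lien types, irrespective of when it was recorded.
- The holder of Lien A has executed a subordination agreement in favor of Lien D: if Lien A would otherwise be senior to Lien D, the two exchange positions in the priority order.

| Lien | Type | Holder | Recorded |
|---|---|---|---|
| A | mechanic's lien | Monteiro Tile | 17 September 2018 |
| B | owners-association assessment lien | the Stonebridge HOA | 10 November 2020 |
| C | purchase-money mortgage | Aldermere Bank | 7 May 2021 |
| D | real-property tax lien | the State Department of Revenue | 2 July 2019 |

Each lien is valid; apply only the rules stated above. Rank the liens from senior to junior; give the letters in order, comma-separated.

Effective dates after the stated exceptions: C was recorded 170 days after the deed, outside the 45-day window, so it keeps its recording date.
As a real-property tax lien, D is senior to every other lien.
Ordering the rest by effective date: A (17 September 2018), B (10 November 2020), C (7 May 2021).
Since A is not senior to D, the subordination leaves the order unchanged.

D, A, B, C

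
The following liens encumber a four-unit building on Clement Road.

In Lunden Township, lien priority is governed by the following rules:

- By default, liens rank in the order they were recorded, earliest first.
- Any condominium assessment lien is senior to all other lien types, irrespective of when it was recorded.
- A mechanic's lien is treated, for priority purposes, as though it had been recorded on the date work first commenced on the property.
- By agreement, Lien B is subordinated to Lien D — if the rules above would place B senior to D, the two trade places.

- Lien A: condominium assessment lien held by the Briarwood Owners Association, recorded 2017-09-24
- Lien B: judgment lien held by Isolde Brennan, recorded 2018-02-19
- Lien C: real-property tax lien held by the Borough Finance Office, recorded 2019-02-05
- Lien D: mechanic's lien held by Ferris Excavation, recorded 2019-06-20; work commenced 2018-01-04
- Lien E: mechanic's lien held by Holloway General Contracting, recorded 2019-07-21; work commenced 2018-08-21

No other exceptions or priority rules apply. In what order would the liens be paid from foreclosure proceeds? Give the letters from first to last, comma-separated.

Effective dates: D's effective date is 2018-01-04, when work began; E relates back to 2018-08-21 (work commenced).
A, as a condominium assessment lien, has superpriority and ranks first.
The other liens, earliest effective date first: D (2018-01-04), B (2018-02-19), E (2018-08-21), C (2019-02-05).
B already ranks below D; the subordination has no effect.

A, D, B, E, C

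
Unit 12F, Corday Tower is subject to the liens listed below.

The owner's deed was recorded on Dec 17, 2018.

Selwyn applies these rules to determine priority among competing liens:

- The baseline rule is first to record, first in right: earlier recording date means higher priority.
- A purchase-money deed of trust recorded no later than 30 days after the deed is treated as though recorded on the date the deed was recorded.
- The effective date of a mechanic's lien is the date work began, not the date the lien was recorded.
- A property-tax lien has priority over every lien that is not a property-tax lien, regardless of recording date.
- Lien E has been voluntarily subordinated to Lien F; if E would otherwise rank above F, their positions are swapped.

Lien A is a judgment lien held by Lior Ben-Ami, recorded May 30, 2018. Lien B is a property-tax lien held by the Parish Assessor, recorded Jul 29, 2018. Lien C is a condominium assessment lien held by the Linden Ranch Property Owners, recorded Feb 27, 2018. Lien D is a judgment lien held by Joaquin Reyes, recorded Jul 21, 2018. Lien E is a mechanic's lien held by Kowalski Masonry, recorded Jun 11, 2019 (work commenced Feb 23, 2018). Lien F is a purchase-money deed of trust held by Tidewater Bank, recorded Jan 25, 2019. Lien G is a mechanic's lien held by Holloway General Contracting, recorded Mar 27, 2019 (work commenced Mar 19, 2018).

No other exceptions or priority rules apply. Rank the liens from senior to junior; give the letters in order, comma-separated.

First, effective dates: E relates back to Feb 23, 2018 (work commenced); F was recorded 39 days after the deed — beyond 30 days — so no relation-back applies; G is treated as recorded Mar 19, 2018, the work-commencement date.
B, as a property-tax lien, has superpriority and ranks first.
Remaining liens by effective date: E (Feb 23, 2018), C (Feb 27, 2018), G (Mar 19, 2018), A (May 30, 2018), D (Jul 21, 2018), F (Jan 25, 2019).
E is senior to F before the subordination, so the two trade places.

B, F, C, G, A, D, E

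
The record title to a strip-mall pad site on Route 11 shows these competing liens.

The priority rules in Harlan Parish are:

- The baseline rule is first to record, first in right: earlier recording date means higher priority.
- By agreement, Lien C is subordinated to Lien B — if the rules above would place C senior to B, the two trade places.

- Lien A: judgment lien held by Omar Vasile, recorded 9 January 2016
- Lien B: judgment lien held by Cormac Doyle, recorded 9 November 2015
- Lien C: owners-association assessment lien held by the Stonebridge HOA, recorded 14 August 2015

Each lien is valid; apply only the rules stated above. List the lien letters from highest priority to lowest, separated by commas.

B, C, A

Ordering by effective date: C (14 August 2015), B (9 November 2015), A (9 January 2016).
Because C would otherwise rank above B, the subordination swaps them.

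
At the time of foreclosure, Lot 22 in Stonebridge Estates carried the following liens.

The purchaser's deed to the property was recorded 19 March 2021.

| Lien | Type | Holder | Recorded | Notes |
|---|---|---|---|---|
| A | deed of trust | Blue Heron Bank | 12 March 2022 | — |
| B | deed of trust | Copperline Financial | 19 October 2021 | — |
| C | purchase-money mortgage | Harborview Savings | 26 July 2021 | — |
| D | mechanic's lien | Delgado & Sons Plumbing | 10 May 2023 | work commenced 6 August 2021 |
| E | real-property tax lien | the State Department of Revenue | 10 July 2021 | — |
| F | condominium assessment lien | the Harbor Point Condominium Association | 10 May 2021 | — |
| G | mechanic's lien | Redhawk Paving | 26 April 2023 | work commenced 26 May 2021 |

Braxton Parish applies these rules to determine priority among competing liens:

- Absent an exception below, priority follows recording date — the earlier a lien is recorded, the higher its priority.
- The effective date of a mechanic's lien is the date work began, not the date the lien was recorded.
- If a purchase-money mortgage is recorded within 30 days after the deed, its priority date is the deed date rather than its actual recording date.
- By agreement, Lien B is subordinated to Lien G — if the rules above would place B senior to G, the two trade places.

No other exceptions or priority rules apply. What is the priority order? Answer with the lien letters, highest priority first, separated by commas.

Effective dates after the stated exceptions: C was recorded 129 days after the deed — beyond 30 days — so no relation-back applies; D is treated as recorded 6 August 2021, the work-commencement date; G is treated as recorded 26 May 2021, the work-commencement date.
By effective date, earliest first: F (10 May 2021), G (26 May 2021), E (10 July 2021), C (26 July 2021), D (6 August 2021), B (19 October 2021), A (12 March 2022).
B already ranks below G; the subordination has no effect.

F, G, E, C, D, B, A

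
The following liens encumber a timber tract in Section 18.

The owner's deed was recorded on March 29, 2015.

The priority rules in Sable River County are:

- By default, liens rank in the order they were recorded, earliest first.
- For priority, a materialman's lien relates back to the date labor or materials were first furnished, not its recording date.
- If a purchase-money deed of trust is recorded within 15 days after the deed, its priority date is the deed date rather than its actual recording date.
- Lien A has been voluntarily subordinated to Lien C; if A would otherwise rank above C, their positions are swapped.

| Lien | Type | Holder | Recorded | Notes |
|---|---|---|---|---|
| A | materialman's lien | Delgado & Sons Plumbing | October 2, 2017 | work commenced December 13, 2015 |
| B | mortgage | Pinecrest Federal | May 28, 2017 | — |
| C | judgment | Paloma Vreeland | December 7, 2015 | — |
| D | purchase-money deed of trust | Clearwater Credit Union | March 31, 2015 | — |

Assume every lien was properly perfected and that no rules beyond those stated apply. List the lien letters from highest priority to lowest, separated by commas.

Effective dates after the stated exceptions: A's effective date is December 13, 2015, when work began; D relates back to the deed date March 29, 2015.
By effective date, earliest first: D (March 29, 2015), C (December 7, 2015), A (December 13, 2015), B (May 28, 2017).
A is already junior to C, so the subordination agreement changes nothing.

D, C, A, B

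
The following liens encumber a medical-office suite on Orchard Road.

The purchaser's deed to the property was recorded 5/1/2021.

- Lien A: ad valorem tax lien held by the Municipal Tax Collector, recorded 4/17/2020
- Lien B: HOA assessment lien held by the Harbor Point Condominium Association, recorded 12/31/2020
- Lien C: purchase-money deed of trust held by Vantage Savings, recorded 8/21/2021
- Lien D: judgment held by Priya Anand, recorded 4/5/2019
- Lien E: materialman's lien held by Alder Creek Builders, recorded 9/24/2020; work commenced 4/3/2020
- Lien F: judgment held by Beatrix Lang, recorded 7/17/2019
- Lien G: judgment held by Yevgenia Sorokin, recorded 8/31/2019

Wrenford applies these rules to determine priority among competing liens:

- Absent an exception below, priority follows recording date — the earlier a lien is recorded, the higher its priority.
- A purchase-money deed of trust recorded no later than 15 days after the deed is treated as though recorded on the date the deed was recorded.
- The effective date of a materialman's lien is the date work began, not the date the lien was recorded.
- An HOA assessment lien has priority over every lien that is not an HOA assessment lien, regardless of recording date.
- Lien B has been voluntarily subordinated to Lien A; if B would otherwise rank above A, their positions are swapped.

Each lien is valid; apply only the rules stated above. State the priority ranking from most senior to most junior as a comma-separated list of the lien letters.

Adjusting effective dates: C was recorded 112 days after the deed — beyond 15 days — so no relation-back applies; E's effective date is 4/3/2020, when work began.
B is an HOA assessment lien, so it outranks all other liens regardless of date.
The other liens, earliest effective date first: D (4/5/2019), F (7/17/2019), G (8/31/2019), E (4/3/2020), A (4/17/2020), C (8/21/2021).
B is senior to A before the subordination, so the two trade places.

A, D, F, G, E, B, C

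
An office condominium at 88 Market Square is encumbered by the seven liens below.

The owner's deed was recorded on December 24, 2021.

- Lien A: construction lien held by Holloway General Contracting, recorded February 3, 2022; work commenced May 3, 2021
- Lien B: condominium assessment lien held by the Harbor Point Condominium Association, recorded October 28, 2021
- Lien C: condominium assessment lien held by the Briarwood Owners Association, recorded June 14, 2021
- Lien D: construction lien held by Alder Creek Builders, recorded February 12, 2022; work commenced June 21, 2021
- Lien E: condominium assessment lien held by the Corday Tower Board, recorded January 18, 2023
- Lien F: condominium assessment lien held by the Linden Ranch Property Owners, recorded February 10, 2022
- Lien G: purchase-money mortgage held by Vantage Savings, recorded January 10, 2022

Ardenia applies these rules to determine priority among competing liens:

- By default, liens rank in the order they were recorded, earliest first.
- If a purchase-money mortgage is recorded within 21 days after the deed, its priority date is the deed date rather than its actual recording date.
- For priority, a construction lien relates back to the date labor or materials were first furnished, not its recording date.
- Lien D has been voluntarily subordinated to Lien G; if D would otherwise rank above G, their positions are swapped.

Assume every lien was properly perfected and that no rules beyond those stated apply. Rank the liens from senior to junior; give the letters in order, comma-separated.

A, C, G, B, D, F, E

First, effective dates: A relates back to May 3, 2021 (work commenced); D relates back to June 21, 2021 (work commenced); G relates back to the deed date December 24, 2021.
Sorted by effective date: A (May 3, 2021), C (June 14, 2021), D (June 21, 2021), B (October 28, 2021), G (December 24, 2021), F (February 10, 2022), E (January 18, 2023).
D is senior to G before the subordination, so the two trade places.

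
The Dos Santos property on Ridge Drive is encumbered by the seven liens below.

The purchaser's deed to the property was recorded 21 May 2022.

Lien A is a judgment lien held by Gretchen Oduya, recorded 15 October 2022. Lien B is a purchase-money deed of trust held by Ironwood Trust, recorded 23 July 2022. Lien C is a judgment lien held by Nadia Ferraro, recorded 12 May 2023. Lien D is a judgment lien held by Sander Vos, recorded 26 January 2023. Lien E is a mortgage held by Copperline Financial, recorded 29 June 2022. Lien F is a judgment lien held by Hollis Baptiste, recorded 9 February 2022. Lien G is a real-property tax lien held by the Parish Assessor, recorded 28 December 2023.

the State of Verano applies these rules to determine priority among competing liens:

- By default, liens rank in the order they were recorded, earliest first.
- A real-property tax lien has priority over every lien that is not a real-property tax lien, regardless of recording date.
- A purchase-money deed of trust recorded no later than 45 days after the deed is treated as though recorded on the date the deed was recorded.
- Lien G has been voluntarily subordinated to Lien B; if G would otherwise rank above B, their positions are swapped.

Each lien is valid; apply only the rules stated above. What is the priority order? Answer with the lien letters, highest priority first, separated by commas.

B, F, E, G, A, D, C

Effective dates: B was recorded 63 days after the deed — beyond 45 days — so no relation-back applies.
As a real-property tax lien, G is senior to every other lien.
Ordering the rest by effective date: F (9 February 2022), E (29 June 2022), B (23 July 2022), A (15 October 2022), D (26 January 2023), C (12 May 2023).
G would otherwise be senior to B, so under the subordination agreement G and B exchange positions.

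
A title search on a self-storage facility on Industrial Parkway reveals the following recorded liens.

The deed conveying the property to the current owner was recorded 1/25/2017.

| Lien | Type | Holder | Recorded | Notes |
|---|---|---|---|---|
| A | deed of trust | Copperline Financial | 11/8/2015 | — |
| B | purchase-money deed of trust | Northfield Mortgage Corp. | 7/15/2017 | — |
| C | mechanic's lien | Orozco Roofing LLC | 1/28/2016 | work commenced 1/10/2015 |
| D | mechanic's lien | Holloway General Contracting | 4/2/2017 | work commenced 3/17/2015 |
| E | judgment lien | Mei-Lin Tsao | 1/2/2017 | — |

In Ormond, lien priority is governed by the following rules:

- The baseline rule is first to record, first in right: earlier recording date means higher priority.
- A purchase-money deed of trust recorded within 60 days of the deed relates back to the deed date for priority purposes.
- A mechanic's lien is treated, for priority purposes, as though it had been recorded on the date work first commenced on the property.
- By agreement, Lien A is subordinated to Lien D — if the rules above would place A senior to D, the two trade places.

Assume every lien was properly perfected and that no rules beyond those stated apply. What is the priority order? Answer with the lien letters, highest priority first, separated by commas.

C, D, A, E, B

First, effective dates: B was recorded 171 days after the deed, outside the 60-day window, so it keeps its recording date; C's effective date is 1/10/2015, when work began; D relates back to 3/17/2015 (work commenced).
Sorted by effective date: C (1/10/2015), D (3/17/2015), A (11/8/2015), E (1/2/2017), B (7/15/2017).
Since A is not senior to D, the subordination leaves the order unchanged.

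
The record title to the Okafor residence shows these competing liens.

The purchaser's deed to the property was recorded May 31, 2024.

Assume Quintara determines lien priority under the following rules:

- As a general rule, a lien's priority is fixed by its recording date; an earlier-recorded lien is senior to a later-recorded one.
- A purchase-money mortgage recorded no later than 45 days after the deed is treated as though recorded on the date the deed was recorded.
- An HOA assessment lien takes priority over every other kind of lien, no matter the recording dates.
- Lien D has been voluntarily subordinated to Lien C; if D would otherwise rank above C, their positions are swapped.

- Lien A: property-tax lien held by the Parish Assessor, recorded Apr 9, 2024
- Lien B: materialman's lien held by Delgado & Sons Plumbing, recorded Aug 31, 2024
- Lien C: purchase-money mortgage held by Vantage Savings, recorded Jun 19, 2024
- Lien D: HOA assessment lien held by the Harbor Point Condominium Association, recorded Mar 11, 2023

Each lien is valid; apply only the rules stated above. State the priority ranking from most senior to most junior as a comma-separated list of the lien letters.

Adjusting effective dates: C was recorded within the 45-day window, so its effective date is the deed date May 31, 2024.
As an HOA assessment lien, D is senior to every other lien.
Remaining liens by effective date: A (Apr 9, 2024), C (May 31, 2024), B (Aug 31, 2024).
D is senior to C before the subordination, so the two trade places.

C, A, D, B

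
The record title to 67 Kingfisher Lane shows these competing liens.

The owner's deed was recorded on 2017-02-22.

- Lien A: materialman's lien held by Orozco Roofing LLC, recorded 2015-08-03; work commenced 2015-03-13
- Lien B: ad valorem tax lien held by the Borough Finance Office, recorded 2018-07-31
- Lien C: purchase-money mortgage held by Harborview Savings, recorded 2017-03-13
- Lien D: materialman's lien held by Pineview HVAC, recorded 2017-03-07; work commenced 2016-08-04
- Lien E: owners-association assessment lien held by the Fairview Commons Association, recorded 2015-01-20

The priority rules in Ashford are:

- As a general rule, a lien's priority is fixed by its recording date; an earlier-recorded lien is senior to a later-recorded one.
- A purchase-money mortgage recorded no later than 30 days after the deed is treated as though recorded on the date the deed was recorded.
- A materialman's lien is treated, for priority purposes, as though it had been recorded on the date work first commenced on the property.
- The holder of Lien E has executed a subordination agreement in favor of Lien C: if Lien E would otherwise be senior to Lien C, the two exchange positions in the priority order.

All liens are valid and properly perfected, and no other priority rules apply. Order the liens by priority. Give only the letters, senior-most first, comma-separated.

First, effective dates: A's effective date is 2015-03-13, when work began; C relates back to the deed date 2017-02-22; D's effective date is 2016-08-04, when work began.
Sorted by effective date: E (2015-01-20), A (2015-03-13), D (2016-08-04), C (2017-02-22), B (2018-07-31).
Because E would otherwise rank above C, the subordination swaps them.

C, A, D, E, B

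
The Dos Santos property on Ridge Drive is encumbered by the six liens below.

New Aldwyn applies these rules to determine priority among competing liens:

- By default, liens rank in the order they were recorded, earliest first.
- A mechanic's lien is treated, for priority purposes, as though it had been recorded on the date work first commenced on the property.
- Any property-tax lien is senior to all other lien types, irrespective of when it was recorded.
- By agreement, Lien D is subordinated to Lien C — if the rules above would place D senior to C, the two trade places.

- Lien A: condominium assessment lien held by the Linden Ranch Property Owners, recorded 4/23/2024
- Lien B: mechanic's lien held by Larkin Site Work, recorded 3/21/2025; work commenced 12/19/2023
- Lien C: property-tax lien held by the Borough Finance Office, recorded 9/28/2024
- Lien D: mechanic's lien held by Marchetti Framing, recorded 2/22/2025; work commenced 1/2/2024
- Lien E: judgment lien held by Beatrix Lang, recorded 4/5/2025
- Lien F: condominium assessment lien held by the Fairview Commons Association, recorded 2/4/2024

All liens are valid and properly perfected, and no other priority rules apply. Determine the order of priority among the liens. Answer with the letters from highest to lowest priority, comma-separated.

C, B, D, F, A, E

Effective dates after the stated exceptions: B's effective date is 12/19/2023, when work began; D's effective date is 1/2/2024, when work began.
As a property-tax lien, C is senior to every other lien.
The other liens, earliest effective date first: B (12/19/2023), D (1/2/2024), F (2/4/2024), A (4/23/2024), E (4/5/2025).
Since D is not senior to C, the subordination leaves the order unchanged.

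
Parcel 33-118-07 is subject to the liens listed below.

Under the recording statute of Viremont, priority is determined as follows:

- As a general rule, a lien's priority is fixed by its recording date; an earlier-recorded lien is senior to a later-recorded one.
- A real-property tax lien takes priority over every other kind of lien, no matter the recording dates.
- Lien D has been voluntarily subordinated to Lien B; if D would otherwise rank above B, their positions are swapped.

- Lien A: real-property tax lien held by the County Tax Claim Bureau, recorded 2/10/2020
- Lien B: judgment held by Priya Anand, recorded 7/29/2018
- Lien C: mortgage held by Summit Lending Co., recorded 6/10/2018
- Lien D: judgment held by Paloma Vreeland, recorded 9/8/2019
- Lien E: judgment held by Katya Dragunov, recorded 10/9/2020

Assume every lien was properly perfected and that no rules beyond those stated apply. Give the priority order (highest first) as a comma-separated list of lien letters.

A, C, B, D, E

As a real-property tax lien, A is senior to every other lien.
Ordering the rest by effective date: C (6/10/2018), B (7/29/2018), D (9/8/2019), E (10/9/2020).
D already ranks below B; the subordination has no effect.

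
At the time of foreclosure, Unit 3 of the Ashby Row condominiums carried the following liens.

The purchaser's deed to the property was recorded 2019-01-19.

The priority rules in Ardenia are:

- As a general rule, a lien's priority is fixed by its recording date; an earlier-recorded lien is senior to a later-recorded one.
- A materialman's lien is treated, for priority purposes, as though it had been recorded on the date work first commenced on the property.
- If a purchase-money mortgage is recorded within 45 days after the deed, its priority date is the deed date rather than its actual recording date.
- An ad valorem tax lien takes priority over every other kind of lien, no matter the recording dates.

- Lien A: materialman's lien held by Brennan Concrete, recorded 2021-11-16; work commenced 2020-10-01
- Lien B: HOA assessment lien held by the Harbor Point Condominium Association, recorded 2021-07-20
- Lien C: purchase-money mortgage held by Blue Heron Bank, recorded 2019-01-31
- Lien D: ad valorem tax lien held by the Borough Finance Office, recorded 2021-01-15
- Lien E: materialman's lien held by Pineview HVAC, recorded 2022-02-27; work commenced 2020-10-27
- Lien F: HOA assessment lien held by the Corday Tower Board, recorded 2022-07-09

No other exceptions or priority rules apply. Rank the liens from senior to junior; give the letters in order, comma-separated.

D, C, A, E, B, F

Effective dates after the stated exceptions: A is treated as recorded 2020-10-01, the work-commencement date; C relates back to the deed date 2019-01-19; E's effective date is 2020-10-27, when work began.
D is an ad valorem tax lien, so it outranks all other liens regardless of date.
Among the remaining liens, by effective date: C (2019-01-19), A (2020-10-01), E (2020-10-27), B (2021-07-20), F (2022-07-09).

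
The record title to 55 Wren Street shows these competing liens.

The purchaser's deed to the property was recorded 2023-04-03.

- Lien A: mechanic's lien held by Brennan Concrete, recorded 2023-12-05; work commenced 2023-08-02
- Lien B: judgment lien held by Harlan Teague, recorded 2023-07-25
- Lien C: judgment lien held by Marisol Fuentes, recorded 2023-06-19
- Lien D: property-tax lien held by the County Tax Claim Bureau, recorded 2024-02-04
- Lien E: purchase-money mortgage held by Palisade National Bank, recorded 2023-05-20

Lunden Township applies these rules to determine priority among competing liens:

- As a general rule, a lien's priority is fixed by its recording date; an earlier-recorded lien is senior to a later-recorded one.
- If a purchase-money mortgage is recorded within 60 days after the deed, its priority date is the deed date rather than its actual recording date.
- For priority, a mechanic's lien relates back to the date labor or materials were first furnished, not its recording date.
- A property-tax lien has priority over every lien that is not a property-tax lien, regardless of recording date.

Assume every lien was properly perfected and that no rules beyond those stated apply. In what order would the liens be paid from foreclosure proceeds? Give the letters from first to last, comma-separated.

First, effective dates: A is treated as recorded 2023-08-02, the work-commencement date; E relates back to the deed date 2023-04-03.
As a property-tax lien, D is senior to every other lien.
The other liens, earliest effective date first: E (2023-04-03), C (2023-06-19), B (2023-07-25), A (2023-08-02).

D, E, C, B, A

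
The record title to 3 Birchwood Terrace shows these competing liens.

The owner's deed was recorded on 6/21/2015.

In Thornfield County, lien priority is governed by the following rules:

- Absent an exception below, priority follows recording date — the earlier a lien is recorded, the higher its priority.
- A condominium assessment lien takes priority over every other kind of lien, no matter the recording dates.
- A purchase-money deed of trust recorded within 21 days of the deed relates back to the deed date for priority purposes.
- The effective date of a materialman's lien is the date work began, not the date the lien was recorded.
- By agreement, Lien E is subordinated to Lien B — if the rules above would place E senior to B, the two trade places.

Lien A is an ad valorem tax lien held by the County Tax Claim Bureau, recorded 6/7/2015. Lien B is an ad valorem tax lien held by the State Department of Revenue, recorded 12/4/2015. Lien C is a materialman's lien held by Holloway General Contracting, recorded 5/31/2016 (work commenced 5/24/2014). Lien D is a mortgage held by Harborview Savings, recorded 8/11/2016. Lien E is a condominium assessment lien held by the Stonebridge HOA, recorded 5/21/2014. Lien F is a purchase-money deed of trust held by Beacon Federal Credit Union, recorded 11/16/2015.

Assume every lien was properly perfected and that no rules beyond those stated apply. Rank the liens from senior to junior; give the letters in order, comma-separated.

B, C, A, F, E, D

First, effective dates: C relates back to 5/24/2014 (work commenced); F was recorded 148 days after the deed, outside the 21-day window, so it keeps its recording date.
E is a condominium assessment lien and takes priority over every other lien.
Among the remaining liens, by effective date: C (5/24/2014), A (6/7/2015), F (11/16/2015), B (12/4/2015), D (8/11/2016).
E is senior to B before the subordination, so the two trade places.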